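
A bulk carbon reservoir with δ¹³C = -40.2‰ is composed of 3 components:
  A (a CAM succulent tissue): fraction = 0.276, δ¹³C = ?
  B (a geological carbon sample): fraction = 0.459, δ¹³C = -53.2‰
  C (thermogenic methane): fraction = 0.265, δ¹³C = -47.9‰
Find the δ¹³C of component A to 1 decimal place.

-11.2‰

Isotope mass balance: δ_bulk = Σ fᵢ·δᵢ.
-40.2 = 0.276×δ_A + 0.459×(-53.2) + 0.265×(-47.9)
0.276·δ_A = -40.2 − (-37.112) = -3.088
δ_A = -3.088 / 0.276 = -11.19‰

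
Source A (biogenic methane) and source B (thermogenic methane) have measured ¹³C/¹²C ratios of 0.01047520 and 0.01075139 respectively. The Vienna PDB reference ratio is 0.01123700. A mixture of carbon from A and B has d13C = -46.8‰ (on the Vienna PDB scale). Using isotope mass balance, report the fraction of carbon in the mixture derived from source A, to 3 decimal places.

δ_A = (0.01047520/0.01123700 − 1)×1000 = (0.932206 − 1)×1000 = -67.794‰
δ_B = (0.01075139/0.01123700 − 1)×1000 = (0.956785 − 1)×1000 = -43.215‰
f_A = (δ_mix − δ_B)/(δ_A − δ_B) = (-46.8 − (-43.215))/(-67.794 − (-43.215))
f_A = -3.585 / -24.579 = 0.1458

0.146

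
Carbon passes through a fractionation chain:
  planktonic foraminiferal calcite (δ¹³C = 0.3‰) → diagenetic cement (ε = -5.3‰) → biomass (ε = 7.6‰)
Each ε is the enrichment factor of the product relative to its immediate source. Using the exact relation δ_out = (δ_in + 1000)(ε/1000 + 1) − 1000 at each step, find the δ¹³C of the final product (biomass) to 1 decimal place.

2.6‰

step 1: δ = (0.30 + 1000)·(-5.3/1000 + 1) − 1000 = -5.00‰
step 2: δ = (-5.00 + 1000)·(7.6/1000 + 1) − 1000 = 2.56‰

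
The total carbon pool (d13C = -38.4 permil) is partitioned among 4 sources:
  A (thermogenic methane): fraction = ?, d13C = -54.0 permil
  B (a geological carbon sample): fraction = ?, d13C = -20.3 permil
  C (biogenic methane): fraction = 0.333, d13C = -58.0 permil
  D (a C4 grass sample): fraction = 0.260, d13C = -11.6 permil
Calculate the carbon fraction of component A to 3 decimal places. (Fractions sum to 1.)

Let f_A and f_B be the unknown fractions; fractions sum to 1 so f_A + f_B = 0.407.
Mass balance: Σ fᵢ·δᵢ = δ_bulk ⇒ f_A·(-54.0) + f_B·(-20.3) = -38.4 − (-22.330) = -16.070
Substitute f_B = 0.407 − f_A:
f_A·(-54.0 − -20.3) = -16.070 − 0.407×(-20.3) = -7.808
f_A = -7.808 / -33.7 = 0.2317

0.232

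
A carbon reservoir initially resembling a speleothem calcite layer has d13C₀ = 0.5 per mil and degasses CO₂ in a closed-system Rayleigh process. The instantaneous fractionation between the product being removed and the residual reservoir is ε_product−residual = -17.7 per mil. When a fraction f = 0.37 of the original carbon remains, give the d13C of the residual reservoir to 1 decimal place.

Rayleigh residual: δ_res = (δ₀ + 1000)·f^(α−1) − 1000
α = ε/1000 + 1 = 0.98230, so α − 1 = -0.01770
f^(α−1) = 0.37^(-0.01770) = 1.017754
δ_res = (0.5 + 1000) × 1.017754 − 1000 = 1018.263 − 1000 = 18.26 per mil

18.3 per mil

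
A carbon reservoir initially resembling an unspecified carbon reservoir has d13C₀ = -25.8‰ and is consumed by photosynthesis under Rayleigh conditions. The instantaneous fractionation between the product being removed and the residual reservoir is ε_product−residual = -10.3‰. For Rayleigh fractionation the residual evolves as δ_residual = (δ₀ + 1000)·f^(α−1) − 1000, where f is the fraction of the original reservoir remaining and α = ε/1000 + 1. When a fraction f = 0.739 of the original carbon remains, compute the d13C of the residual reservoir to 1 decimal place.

-22.8‰

Rayleigh residual: δ_res = (δ₀ + 1000)·f^(α−1) − 1000
α = ε/1000 + 1 = 0.98970, so α − 1 = -0.01030
f^(α−1) = 0.739^(-0.01030) = 1.003120
δ_res = (-25.8 + 1000) × 1.003120 − 1000 = 977.240 − 1000 = -22.76‰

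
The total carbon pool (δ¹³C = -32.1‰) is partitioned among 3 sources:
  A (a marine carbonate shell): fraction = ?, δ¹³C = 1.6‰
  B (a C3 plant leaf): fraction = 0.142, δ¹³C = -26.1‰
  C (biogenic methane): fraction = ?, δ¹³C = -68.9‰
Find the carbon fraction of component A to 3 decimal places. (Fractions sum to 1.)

0.436

Let f_A and f_C be the unknown fractions; fractions sum to 1 so f_A + f_C = 0.858.
Mass balance: Σ fᵢ·δᵢ = δ_bulk ⇒ f_A·(1.6) + f_C·(-68.9) = -32.1 − (-3.706) = -28.394
Substitute f_C = 0.858 − f_A:
f_A·(1.6 − -68.9) = -28.394 − 0.858×(-68.9) = 30.722
f_A = 30.722 / 70.5 = 0.4358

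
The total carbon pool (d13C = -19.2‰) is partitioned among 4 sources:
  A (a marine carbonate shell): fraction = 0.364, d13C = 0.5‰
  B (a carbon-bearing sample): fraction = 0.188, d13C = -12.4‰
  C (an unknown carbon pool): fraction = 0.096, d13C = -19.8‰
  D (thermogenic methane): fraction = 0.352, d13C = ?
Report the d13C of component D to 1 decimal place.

-43.0‰

Isotope mass balance: δ_bulk = Σ fᵢ·δᵢ.
-19.2 = 0.364×(0.5) + 0.188×(-12.4) + 0.096×(-19.8) + 0.352×δ_D
0.352·δ_D = -19.2 − (-4.050) = -15.150
δ_D = -15.150 / 0.352 = -43.04‰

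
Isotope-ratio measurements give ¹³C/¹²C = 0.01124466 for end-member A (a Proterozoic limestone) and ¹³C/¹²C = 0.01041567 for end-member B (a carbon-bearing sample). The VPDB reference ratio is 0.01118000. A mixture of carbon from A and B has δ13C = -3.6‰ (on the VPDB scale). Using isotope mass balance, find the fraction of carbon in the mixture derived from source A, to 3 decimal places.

0.873

δ_A = (0.01124466/0.01118000 − 1)×1000 = (1.005784 − 1)×1000 = 5.784‰
δ_B = (0.01041567/0.01118000 − 1)×1000 = (0.931634 − 1)×1000 = -68.366‰
f_A = (δ_mix − δ_B)/(δ_A − δ_B) = (-3.6 − (-68.366))/(5.784 − (-68.366))
f_A = 64.766 / 74.149 = 0.8735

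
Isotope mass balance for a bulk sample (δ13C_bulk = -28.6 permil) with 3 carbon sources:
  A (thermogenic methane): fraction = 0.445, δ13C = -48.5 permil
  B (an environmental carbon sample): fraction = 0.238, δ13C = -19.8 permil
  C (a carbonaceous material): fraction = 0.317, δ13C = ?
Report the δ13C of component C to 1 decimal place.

-7.3 permil

Isotope mass balance: δ_bulk = Σ fᵢ·δᵢ.
-28.6 = 0.445×(-48.5) + 0.238×(-19.8) + 0.317×δ_C
0.317·δ_C = -28.6 − (-26.295) = -2.305
δ_C = -2.305 / 0.317 = -7.27 permil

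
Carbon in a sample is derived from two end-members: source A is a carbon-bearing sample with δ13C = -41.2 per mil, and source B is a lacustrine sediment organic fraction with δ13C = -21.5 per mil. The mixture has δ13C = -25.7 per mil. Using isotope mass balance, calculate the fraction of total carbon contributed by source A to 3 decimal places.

δ_mix = f_A·δ_A + (1 − f_A)·δ_B  ⇒  f_A = (δ_mix − δ_B)/(δ_A − δ_B)
f_A = (-25.7 − (-21.5)) / (-41.2 − (-21.5))
f_A = -4.2 / -19.7 = 0.2132

0.213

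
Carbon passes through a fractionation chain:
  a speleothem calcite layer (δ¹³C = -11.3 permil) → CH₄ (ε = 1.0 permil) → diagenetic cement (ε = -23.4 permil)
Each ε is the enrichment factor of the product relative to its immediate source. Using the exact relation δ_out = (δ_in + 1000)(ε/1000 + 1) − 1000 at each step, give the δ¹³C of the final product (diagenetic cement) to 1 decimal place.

step 1: δ = (-11.30 + 1000)·(1.0/1000 + 1) − 1000 = -10.31 permil
step 2: δ = (-10.31 + 1000)·(-23.4/1000 + 1) − 1000 = -33.47 permil

-33.5 permil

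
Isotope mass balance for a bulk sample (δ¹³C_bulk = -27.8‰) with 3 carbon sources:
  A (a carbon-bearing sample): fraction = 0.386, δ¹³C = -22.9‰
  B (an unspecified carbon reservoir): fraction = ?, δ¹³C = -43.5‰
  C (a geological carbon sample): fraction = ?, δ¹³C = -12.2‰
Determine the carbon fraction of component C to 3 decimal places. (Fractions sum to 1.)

0.248

Let f_C and f_B be the unknown fractions; fractions sum to 1 so f_C + f_B = 0.614.
Mass balance: Σ fᵢ·δᵢ = δ_bulk ⇒ f_C·(-12.2) + f_B·(-43.5) = -27.8 − (-8.839) = -18.961
Substitute f_B = 0.614 − f_C:
f_C·(-12.2 − -43.5) = -18.961 − 0.614×(-43.5) = 7.748
f_C = 7.748 / 31.3 = 0.2476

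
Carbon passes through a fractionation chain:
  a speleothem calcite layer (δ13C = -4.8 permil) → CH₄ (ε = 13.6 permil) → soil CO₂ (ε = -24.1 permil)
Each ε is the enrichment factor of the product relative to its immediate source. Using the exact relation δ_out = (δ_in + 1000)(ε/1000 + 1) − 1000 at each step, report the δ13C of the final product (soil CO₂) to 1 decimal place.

step 1: δ = (-4.80 + 1000)·(13.6/1000 + 1) − 1000 = 8.73 permil
step 2: δ = (8.73 + 1000)·(-24.1/1000 + 1) − 1000 = -15.58 permil

-15.6 permil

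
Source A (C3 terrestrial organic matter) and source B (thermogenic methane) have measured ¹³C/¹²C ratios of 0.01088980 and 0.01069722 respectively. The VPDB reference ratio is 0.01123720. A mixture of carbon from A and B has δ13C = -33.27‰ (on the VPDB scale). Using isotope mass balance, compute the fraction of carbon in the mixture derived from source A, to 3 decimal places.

δ_A = (0.01088980/0.01123720 − 1)×1000 = (0.969085 − 1)×1000 = -30.915‰
δ_B = (0.01069722/0.01123720 − 1)×1000 = (0.951947 − 1)×1000 = -48.053‰
f_A = (δ_mix − δ_B)/(δ_A − δ_B) = (-33.27 − (-48.053))/(-30.915 − (-48.053))
f_A = 14.783 / 17.138 = 0.8626

0.863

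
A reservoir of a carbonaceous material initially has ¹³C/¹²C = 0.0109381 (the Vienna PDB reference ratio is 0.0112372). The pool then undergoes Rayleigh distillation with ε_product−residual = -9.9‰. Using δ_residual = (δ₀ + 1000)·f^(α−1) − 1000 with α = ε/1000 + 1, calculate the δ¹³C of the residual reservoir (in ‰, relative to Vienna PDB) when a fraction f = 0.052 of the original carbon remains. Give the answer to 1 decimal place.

2.3‰

δ₀ = (0.0109381/0.0112372 − 1)×1000 = (0.973383 − 1)×1000 = -26.617‰
α − 1 = ε/1000 = -0.0099
f^(α−1) = 0.052^(-0.0099) = 1.029702
δ_res = (-26.617 + 1000) × 1.029702 − 1000 = 1002.294 − 1000 = 2.29‰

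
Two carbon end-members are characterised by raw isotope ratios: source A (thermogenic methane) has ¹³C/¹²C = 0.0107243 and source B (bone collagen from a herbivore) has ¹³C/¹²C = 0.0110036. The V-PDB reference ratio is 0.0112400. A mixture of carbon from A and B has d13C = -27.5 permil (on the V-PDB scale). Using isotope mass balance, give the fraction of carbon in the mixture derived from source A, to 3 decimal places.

0.260

δ_A = (0.0107243/0.0112400 − 1)×1000 = (0.954119 − 1)×1000 = -45.881 permil
δ_B = (0.0110036/0.0112400 − 1)×1000 = (0.978968 − 1)×1000 = -21.032 permil
f_A = (δ_mix − δ_B)/(δ_A − δ_B) = (-27.5 − (-21.032))/(-45.881 − (-21.032))
f_A = -6.468 / -24.849 = 0.2603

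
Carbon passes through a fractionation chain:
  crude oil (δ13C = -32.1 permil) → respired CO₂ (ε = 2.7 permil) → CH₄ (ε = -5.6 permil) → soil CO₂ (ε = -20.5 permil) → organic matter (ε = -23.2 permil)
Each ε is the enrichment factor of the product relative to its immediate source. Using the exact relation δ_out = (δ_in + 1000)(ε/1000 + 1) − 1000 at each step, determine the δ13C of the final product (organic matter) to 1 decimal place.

step 1: δ = (-32.10 + 1000)·(2.7/1000 + 1) − 1000 = -29.49 permil
step 2: δ = (-29.49 + 1000)·(-5.6/1000 + 1) − 1000 = -34.92 permil
step 3: δ = (-34.92 + 1000)·(-20.5/1000 + 1) − 1000 = -54.71 permil
step 4: δ = (-54.71 + 1000)·(-23.2/1000 + 1) − 1000 = -76.64 permil

-76.6 permil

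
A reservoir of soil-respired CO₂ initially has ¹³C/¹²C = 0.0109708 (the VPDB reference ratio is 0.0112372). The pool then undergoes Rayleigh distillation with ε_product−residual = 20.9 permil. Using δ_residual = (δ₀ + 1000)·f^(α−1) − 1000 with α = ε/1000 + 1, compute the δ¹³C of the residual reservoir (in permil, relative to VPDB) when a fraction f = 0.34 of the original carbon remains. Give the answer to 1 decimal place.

-45.5 permil

δ₀ = (0.0109708/0.0112372 − 1)×1000 = (0.976293 − 1)×1000 = -23.707 permil
α − 1 = ε/1000 = 0.0209
f^(α−1) = 0.34^(0.0209) = 0.977705
δ_res = (-23.707 + 1000) × 0.977705 − 1000 = 954.527 − 1000 = -45.47 permil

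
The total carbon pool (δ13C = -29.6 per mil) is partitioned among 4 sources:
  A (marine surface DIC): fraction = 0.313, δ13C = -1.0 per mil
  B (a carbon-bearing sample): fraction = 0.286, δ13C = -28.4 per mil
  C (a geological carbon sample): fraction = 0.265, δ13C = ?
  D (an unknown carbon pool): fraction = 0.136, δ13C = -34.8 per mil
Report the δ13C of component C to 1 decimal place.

-62.0 per mil

Isotope mass balance: δ_bulk = Σ fᵢ·δᵢ.
-29.6 = 0.313×(-1.0) + 0.286×(-28.4) + 0.265×δ_C + 0.136×(-34.8)
0.265·δ_C = -29.6 − (-13.168) = -16.432
δ_C = -16.432 / 0.265 = -62.01 per mil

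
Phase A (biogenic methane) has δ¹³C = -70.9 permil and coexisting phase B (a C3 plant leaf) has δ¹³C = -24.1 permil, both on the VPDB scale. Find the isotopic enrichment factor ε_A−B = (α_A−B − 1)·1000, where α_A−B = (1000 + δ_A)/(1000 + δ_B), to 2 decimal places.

-47.96 permil

α_A−B = (1000 + -70.9) / (1000 + -24.1) = 929.1 / 975.9 = 0.952044
ε_A−B = (0.952044 − 1) × 1000 = -47.956 permil
(The approximation ε ≈ δ_A − δ_B would give -46.8 permil.)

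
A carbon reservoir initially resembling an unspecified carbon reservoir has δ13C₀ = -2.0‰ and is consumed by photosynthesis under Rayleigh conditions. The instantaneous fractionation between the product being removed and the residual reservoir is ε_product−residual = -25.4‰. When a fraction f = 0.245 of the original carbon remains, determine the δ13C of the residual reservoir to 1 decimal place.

Rayleigh residual: δ_res = (δ₀ + 1000)·f^(α−1) − 1000
α = ε/1000 + 1 = 0.97460, so α − 1 = -0.02540
f^(α−1) = 0.245^(-0.02540) = 1.036371
δ_res = (-2.0 + 1000) × 1.036371 − 1000 = 1034.298 − 1000 = 34.30‰

34.3‰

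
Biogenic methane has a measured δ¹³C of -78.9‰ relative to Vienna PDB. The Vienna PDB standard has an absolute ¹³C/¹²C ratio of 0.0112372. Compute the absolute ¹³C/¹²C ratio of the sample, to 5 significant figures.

R_sample = R_standard × (δ¹³C/1000 + 1)
R_sample = 0.0112372 × (-78.9/1000 + 1) = 0.0112372 × 0.921100
R_sample = 0.0103506

0.010351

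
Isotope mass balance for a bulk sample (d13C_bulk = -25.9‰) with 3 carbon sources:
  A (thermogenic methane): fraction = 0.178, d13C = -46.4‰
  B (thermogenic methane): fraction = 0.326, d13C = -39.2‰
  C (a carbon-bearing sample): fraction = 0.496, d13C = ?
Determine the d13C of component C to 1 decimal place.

-9.8‰

Isotope mass balance: δ_bulk = Σ fᵢ·δᵢ.
-25.9 = 0.178×(-46.4) + 0.326×(-39.2) + 0.496×δ_C
0.496·δ_C = -25.9 − (-21.038) = -4.862
δ_C = -4.862 / 0.496 = -9.80‰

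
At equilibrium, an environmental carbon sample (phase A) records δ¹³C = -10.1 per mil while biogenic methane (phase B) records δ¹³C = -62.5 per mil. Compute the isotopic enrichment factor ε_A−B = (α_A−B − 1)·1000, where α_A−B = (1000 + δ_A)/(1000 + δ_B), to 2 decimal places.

α_A−B = (1000 + -10.1) / (1000 + -62.5) = 989.9 / 937.5 = 1.055893
ε_A−B = (1.055893 − 1) × 1000 = 55.893 per mil
(The approximation ε ≈ δ_A − δ_B would give 52.4 per mil.)

55.89 per mil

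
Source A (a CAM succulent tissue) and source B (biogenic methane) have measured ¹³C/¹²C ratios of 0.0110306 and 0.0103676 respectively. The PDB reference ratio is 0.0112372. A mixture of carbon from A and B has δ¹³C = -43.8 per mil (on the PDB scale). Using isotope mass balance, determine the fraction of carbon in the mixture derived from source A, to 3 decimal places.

0.569

δ_A = (0.0110306/0.0112372 − 1)×1000 = (0.981615 − 1)×1000 = -18.385 per mil
δ_B = (0.0103676/0.0112372 − 1)×1000 = (0.922614 − 1)×1000 = -77.386 per mil
f_A = (δ_mix − δ_B)/(δ_A − δ_B) = (-43.8 − (-77.386))/(-18.385 − (-77.386))
f_A = 33.586 / 59.000 = 0.5692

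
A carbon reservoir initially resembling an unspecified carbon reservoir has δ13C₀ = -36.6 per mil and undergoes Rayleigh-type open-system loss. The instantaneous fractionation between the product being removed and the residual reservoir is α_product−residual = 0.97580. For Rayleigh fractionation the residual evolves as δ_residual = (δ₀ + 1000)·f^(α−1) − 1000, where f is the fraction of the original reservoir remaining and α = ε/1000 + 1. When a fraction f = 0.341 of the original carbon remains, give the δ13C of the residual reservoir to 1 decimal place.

Rayleigh residual: δ_res = (δ₀ + 1000)·f^(α−1) − 1000
α − 1 = -0.02420
f^(α−1) = 0.341^(-0.02420) = 1.026378
δ_res = (-36.6 + 1000) × 1.026378 − 1000 = 988.813 − 1000 = -11.19 per mil

-11.2 per mil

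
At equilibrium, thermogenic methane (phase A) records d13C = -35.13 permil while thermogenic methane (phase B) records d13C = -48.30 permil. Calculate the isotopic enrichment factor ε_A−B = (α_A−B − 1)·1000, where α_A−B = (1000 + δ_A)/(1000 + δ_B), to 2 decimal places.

13.84 permil

α_A−B = (1000 + -35.13) / (1000 + -48.30) = 964.87 / 951.70 = 1.013838
ε_A−B = (1.013838 − 1) × 1000 = 13.838 permil
(The approximation ε ≈ δ_A − δ_B would give 13.17 permil.)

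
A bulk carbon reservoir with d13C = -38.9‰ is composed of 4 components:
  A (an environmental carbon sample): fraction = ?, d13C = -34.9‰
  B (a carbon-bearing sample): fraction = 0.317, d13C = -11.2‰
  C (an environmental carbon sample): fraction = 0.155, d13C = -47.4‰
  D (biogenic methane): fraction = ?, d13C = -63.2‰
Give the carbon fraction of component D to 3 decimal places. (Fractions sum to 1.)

0.338

Let f_D and f_A be the unknown fractions; fractions sum to 1 so f_D + f_A = 0.528.
Mass balance: Σ fᵢ·δᵢ = δ_bulk ⇒ f_D·(-63.2) + f_A·(-34.9) = -38.9 − (-10.897) = -28.003
Substitute f_A = 0.528 − f_D:
f_D·(-63.2 − -34.9) = -28.003 − 0.528×(-34.9) = -9.575
f_D = -9.575 / -28.3 = 0.3384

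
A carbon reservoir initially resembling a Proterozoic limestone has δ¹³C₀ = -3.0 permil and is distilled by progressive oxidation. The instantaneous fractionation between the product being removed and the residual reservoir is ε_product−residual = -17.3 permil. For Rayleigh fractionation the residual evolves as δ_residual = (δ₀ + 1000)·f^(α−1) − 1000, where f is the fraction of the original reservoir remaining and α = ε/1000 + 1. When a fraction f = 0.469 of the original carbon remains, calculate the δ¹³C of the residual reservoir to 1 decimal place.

10.1 permil

Rayleigh residual: δ_res = (δ₀ + 1000)·f^(α−1) − 1000
α = ε/1000 + 1 = 0.98270, so α − 1 = -0.01730
f^(α−1) = 0.469^(-0.01730) = 1.013185
δ_res = (-3.0 + 1000) × 1.013185 − 1000 = 1010.145 − 1000 = 10.15 permil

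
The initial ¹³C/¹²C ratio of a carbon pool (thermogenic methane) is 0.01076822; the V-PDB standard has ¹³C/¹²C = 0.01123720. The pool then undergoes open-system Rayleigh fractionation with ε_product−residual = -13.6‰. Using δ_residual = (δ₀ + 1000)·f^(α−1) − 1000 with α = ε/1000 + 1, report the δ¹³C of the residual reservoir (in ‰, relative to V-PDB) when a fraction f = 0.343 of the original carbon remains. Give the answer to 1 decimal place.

-27.7‰

δ₀ = (0.01076822/0.01123720 − 1)×1000 = (0.958265 − 1)×1000 = -41.735‰
α − 1 = ε/1000 = -0.0136
f^(α−1) = 0.343^(-0.0136) = 1.014659
δ_res = (-41.735 + 1000) × 1.014659 − 1000 = 972.312 − 1000 = -27.69‰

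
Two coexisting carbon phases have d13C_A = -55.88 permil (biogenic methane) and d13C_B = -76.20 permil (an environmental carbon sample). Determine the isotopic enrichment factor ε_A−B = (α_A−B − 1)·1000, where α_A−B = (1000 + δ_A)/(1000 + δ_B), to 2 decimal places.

22.00 permil

α_A−B = (1000 + -55.88) / (1000 + -76.20) = 944.12 / 923.80 = 1.021996
ε_A−B = (1.021996 − 1) × 1000 = 21.996 permil
(The approximation ε ≈ δ_A − δ_B would give 20.32 permil.)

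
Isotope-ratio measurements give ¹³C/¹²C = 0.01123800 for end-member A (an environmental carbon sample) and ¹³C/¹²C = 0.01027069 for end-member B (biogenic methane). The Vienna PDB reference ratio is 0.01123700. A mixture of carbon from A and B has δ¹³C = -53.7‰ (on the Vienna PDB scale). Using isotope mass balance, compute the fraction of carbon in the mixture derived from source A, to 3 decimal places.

δ_A = (0.01123800/0.01123700 − 1)×1000 = (1.000089 − 1)×1000 = 0.089‰
δ_B = (0.01027069/0.01123700 − 1)×1000 = (0.914006 − 1)×1000 = -85.994‰
f_A = (δ_mix − δ_B)/(δ_A − δ_B) = (-53.7 − (-85.994))/(0.089 − (-85.994))
f_A = 32.294 / 86.083 = 0.3751

0.375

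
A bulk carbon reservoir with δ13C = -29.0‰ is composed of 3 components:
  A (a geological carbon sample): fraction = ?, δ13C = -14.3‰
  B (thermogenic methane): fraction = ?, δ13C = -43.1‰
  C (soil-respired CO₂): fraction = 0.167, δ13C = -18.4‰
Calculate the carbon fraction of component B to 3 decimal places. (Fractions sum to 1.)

Let f_B and f_A be the unknown fractions; fractions sum to 1 so f_B + f_A = 0.833.
Mass balance: Σ fᵢ·δᵢ = δ_bulk ⇒ f_B·(-43.1) + f_A·(-14.3) = -29.0 − (-3.073) = -25.927
Substitute f_A = 0.833 − f_B:
f_B·(-43.1 − -14.3) = -25.927 − 0.833×(-14.3) = -14.015
f_B = -14.015 / -28.8 = 0.4866

0.487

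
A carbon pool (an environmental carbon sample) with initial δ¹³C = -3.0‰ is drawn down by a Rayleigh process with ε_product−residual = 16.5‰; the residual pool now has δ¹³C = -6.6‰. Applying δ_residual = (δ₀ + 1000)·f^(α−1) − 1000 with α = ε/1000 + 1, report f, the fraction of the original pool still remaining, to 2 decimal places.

α − 1 = ε/1000 = 0.0165
(δ_res + 1000)/(δ₀ + 1000) = (-6.6 + 1000)/(-3.0 + 1000) = 993.4/997.0 = 0.996389
f = 0.996389^(1/0.0165) = exp(ln(0.996389)/0.0165) = exp(-0.00362/0.0165)
f = exp(-0.2192) = 0.8031

0.80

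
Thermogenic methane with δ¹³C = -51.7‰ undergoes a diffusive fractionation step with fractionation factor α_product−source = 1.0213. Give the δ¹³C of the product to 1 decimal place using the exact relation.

-31.5‰

δ_product = (δ_source + 1000)·α − 1000
δ_product = (-51.7 + 1000) × 1.0213 − 1000
δ_product = 968.499 − 1000 = -31.50‰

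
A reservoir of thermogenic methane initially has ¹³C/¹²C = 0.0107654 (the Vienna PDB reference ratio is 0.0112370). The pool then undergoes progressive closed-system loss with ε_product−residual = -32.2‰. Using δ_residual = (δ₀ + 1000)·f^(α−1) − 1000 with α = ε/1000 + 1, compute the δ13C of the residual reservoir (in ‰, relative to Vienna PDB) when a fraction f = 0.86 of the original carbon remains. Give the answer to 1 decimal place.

-37.3‰

δ₀ = (0.0107654/0.0112370 − 1)×1000 = (0.958032 − 1)×1000 = -41.968‰
α − 1 = ε/1000 = -0.0322
f^(α−1) = 0.86^(-0.0322) = 1.004868
δ_res = (-41.968 + 1000) × 1.004868 − 1000 = 962.695 − 1000 = -37.30‰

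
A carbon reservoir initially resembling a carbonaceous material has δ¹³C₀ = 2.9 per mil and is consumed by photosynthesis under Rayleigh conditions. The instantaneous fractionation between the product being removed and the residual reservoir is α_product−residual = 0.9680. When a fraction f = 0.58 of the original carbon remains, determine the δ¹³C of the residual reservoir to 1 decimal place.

Rayleigh residual: δ_res = (δ₀ + 1000)·f^(α−1) − 1000
α − 1 = -0.03200
f^(α−1) = 0.58^(-0.03200) = 1.017584
δ_res = (2.9 + 1000) × 1.017584 − 1000 = 1020.535 − 1000 = 20.54 per mil

20.5 per mil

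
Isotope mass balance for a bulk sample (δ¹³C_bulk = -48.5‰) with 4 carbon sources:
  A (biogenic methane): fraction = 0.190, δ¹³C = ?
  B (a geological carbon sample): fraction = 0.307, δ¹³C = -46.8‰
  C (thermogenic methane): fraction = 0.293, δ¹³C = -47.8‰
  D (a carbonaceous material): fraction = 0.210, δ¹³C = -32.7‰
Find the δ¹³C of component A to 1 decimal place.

Isotope mass balance: δ_bulk = Σ fᵢ·δᵢ.
-48.5 = 0.190×δ_A + 0.307×(-46.8) + 0.293×(-47.8) + 0.210×(-32.7)
0.190·δ_A = -48.5 − (-35.240) = -13.260
δ_A = -13.260 / 0.190 = -69.79‰

-69.8‰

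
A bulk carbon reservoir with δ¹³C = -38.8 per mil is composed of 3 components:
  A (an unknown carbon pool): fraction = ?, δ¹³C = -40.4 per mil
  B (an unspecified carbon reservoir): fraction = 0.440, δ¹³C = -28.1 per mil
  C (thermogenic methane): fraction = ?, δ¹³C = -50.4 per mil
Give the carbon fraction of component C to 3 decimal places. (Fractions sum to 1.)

0.381

Let f_C and f_A be the unknown fractions; fractions sum to 1 so f_C + f_A = 0.560.
Mass balance: Σ fᵢ·δᵢ = δ_bulk ⇒ f_C·(-50.4) + f_A·(-40.4) = -38.8 − (-12.364) = -26.436
Substitute f_A = 0.560 − f_C:
f_C·(-50.4 − -40.4) = -26.436 − 0.560×(-40.4) = -3.812
f_C = -3.812 / -10.0 = 0.3812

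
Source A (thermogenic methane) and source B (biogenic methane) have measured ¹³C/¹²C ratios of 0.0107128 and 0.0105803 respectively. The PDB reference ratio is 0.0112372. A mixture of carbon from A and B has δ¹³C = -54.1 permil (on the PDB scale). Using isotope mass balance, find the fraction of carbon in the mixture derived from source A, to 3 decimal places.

0.370

δ_A = (0.0107128/0.0112372 − 1)×1000 = (0.953334 − 1)×1000 = -46.666 permil
δ_B = (0.0105803/0.0112372 − 1)×1000 = (0.941542 − 1)×1000 = -58.458 permil
f_A = (δ_mix − δ_B)/(δ_A − δ_B) = (-54.1 − (-58.458))/(-46.666 − (-58.458))
f_A = 4.358 / 11.791 = 0.3696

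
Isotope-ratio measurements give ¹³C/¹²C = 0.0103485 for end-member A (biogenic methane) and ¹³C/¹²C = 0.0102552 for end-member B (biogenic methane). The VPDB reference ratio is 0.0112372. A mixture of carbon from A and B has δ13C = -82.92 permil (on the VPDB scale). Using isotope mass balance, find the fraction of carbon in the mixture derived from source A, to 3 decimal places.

δ_A = (0.0103485/0.0112372 − 1)×1000 = (0.920914 − 1)×1000 = -79.086 permil
δ_B = (0.0102552/0.0112372 − 1)×1000 = (0.912612 − 1)×1000 = -87.388 permil
f_A = (δ_mix − δ_B)/(δ_A − δ_B) = (-82.92 − (-87.388))/(-79.086 − (-87.388))
f_A = 4.468 / 8.303 = 0.5382

0.538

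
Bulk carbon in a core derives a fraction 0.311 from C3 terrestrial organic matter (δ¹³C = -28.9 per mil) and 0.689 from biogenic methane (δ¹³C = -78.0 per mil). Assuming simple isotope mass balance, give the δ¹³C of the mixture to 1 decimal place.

δ_mix = f_A·δ_A + f_B·δ_B
δ_mix = 0.311 × (-28.9) + 0.689 × (-78.0)
δ_mix = -8.99 + -53.74 = -62.73 per mil

-62.7 per mil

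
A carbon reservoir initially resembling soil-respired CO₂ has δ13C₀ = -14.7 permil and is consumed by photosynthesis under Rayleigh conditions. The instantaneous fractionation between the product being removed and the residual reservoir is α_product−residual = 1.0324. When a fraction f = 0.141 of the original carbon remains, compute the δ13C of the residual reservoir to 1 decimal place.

-75.3 permil

Rayleigh residual: δ_res = (δ₀ + 1000)·f^(α−1) − 1000
α − 1 = 0.03240
f^(α−1) = 0.141^(0.03240) = 0.938501
δ_res = (-14.7 + 1000) × 0.938501 − 1000 = 924.705 − 1000 = -75.30 permil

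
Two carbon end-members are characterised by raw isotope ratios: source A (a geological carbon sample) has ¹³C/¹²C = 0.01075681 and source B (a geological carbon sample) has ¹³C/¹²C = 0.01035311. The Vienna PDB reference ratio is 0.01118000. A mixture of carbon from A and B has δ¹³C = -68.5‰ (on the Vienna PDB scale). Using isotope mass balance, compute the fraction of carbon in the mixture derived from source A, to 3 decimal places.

0.151

δ_A = (0.01075681/0.01118000 − 1)×1000 = (0.962148 − 1)×1000 = -37.852‰
δ_B = (0.01035311/0.01118000 − 1)×1000 = (0.926038 − 1)×1000 = -73.962‰
f_A = (δ_mix − δ_B)/(δ_A − δ_B) = (-68.5 − (-73.962))/(-37.852 − (-73.962))
f_A = 5.462 / 36.109 = 0.1513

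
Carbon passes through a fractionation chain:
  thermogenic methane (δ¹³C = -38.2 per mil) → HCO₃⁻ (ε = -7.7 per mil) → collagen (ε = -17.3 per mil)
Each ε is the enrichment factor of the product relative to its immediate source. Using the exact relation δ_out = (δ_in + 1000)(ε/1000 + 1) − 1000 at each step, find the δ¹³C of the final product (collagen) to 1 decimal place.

-62.1 per mil

step 1: δ = (-38.20 + 1000)·(-7.7/1000 + 1) − 1000 = -45.61 per mil
step 2: δ = (-45.61 + 1000)·(-17.3/1000 + 1) − 1000 = -62.12 per mil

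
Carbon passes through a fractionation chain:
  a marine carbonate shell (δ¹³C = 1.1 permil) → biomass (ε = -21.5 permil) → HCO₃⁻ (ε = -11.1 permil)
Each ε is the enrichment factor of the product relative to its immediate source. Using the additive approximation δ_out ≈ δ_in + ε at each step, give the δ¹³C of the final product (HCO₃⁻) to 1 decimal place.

step 1: δ ≈ 1.1 + (-21.5) = -20.4 permil
step 2: δ ≈ -20.4 + (-11.1) = -31.5 permil

-31.5 permil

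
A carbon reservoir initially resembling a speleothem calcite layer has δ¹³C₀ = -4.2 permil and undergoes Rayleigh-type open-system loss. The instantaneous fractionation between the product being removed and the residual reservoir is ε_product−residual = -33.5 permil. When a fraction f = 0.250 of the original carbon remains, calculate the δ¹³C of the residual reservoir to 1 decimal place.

43.1 permil

Rayleigh residual: δ_res = (δ₀ + 1000)·f^(α−1) − 1000
α = ε/1000 + 1 = 0.96650, so α − 1 = -0.03350
f^(α−1) = 0.250^(-0.03350) = 1.047536
δ_res = (-4.2 + 1000) × 1.047536 − 1000 = 1043.136 − 1000 = 43.14 permil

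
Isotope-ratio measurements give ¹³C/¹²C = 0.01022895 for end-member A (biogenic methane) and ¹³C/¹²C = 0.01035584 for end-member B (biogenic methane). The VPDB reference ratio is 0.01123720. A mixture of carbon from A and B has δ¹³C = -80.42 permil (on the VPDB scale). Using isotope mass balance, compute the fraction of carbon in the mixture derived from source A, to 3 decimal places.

δ_A = (0.01022895/0.01123720 − 1)×1000 = (0.910276 − 1)×1000 = -89.724 permil
δ_B = (0.01035584/0.01123720 − 1)×1000 = (0.921568 − 1)×1000 = -78.432 permil
f_A = (δ_mix − δ_B)/(δ_A − δ_B) = (-80.42 − (-78.432))/(-89.724 − (-78.432))
f_A = -1.988 / -11.292 = 0.1760

0.176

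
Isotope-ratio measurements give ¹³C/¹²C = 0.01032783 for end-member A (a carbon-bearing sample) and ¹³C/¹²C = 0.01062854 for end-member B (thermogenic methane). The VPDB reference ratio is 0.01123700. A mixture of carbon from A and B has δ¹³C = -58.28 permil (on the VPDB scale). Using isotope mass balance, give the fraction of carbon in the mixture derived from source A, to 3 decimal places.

0.154

δ_A = (0.01032783/0.01123700 − 1)×1000 = (0.919091 − 1)×1000 = -80.909 permil
δ_B = (0.01062854/0.01123700 − 1)×1000 = (0.945852 − 1)×1000 = -54.148 permil
f_A = (δ_mix − δ_B)/(δ_A − δ_B) = (-58.28 − (-54.148))/(-80.909 − (-54.148))
f_A = -4.132 / -26.761 = 0.1544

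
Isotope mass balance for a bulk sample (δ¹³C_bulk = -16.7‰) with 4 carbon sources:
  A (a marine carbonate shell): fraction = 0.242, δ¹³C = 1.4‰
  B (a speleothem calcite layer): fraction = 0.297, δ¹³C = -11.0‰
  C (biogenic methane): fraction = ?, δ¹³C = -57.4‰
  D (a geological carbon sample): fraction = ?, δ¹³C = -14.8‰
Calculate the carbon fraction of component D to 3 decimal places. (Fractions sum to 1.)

0.298

Let f_D and f_C be the unknown fractions; fractions sum to 1 so f_D + f_C = 0.461.
Mass balance: Σ fᵢ·δᵢ = δ_bulk ⇒ f_D·(-14.8) + f_C·(-57.4) = -16.7 − (-2.928) = -13.772
Substitute f_C = 0.461 − f_D:
f_D·(-14.8 − -57.4) = -13.772 − 0.461×(-57.4) = 12.690
f_D = 12.690 / 42.6 = 0.2979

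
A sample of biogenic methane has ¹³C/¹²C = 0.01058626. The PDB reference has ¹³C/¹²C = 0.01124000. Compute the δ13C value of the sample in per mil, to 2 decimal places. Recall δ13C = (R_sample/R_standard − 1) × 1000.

-58.16 per mil

δ13C = (R_sample / R_standard − 1) × 1000
R_sample / R_standard = 0.01058626 / 0.01124000 = 0.941838
δ13C = (0.941838 − 1) × 1000 = -58.162 per mil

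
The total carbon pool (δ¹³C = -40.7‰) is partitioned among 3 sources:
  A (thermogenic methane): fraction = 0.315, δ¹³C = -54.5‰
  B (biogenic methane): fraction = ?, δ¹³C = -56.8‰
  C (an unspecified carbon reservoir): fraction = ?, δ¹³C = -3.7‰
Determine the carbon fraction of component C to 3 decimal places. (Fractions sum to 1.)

Let f_C and f_B be the unknown fractions; fractions sum to 1 so f_C + f_B = 0.685.
Mass balance: Σ fᵢ·δᵢ = δ_bulk ⇒ f_C·(-3.7) + f_B·(-56.8) = -40.7 − (-17.168) = -23.533
Substitute f_B = 0.685 − f_C:
f_C·(-3.7 − -56.8) = -23.533 − 0.685×(-56.8) = 15.375
f_C = 15.375 / 53.1 = 0.2896

0.290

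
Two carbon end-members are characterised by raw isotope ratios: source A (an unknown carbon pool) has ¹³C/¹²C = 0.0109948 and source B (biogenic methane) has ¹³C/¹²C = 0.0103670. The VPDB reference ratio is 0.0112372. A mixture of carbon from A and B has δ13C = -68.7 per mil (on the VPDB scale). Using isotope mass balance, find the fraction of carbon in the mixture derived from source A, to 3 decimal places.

0.156

δ_A = (0.0109948/0.0112372 − 1)×1000 = (0.978429 − 1)×1000 = -21.571 per mil
δ_B = (0.0103670/0.0112372 − 1)×1000 = (0.922561 − 1)×1000 = -77.439 per mil
f_A = (δ_mix − δ_B)/(δ_A − δ_B) = (-68.7 − (-77.439))/(-21.571 − (-77.439))
f_A = 8.739 / 55.868 = 0.1564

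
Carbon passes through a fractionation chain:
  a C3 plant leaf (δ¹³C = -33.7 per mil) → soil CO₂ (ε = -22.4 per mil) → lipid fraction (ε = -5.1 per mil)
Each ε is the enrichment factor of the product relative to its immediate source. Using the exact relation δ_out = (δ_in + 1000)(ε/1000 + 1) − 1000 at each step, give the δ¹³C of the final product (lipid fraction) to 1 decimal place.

step 1: δ = (-33.70 + 1000)·(-22.4/1000 + 1) − 1000 = -55.35 per mil
step 2: δ = (-55.35 + 1000)·(-5.1/1000 + 1) − 1000 = -60.16 per mil

-60.2 per mil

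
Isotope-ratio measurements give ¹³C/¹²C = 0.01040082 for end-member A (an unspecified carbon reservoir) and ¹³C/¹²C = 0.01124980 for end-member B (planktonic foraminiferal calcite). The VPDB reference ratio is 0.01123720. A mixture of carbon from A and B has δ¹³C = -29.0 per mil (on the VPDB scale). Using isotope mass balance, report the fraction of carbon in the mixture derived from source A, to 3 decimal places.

δ_A = (0.01040082/0.01123720 − 1)×1000 = (0.925570 − 1)×1000 = -74.430 per mil
δ_B = (0.01124980/0.01123720 − 1)×1000 = (1.001121 − 1)×1000 = 1.121 per mil
f_A = (δ_mix − δ_B)/(δ_A − δ_B) = (-29.0 − (1.121))/(-74.430 − (1.121))
f_A = -30.121 / -75.551 = 0.3987

0.399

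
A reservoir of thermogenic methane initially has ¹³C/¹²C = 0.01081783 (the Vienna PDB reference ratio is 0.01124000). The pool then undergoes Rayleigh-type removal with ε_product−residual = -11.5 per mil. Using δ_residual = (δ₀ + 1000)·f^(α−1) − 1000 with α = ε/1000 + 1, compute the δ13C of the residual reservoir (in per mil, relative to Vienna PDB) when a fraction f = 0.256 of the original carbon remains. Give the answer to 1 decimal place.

-22.4 per mil

δ₀ = (0.01081783/0.01124000 − 1)×1000 = (0.962440 − 1)×1000 = -37.560 per mil
α − 1 = ε/1000 = -0.0115
f^(α−1) = 0.256^(-0.0115) = 1.015793
δ_res = (-37.560 + 1000) × 1.015793 − 1000 = 977.640 − 1000 = -22.36 per mil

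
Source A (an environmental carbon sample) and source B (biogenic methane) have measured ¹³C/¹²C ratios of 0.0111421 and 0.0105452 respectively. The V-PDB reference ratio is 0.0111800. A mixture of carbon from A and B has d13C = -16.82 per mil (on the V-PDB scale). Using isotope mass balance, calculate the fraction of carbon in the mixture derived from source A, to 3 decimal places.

δ_A = (0.0111421/0.0111800 − 1)×1000 = (0.996610 − 1)×1000 = -3.390 per mil
δ_B = (0.0105452/0.0111800 − 1)×1000 = (0.943220 − 1)×1000 = -56.780 per mil
f_A = (δ_mix − δ_B)/(δ_A − δ_B) = (-16.82 − (-56.780))/(-3.390 − (-56.780))
f_A = 39.960 / 53.390 = 0.7485

0.748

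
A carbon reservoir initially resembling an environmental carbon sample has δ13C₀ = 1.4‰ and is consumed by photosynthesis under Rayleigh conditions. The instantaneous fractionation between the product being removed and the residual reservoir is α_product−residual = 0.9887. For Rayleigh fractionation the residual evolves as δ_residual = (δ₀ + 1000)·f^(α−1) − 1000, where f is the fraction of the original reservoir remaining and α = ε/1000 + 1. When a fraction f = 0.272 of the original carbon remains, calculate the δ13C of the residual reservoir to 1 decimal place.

Rayleigh residual: δ_res = (δ₀ + 1000)·f^(α−1) − 1000
α − 1 = -0.01130
f^(α−1) = 0.272^(-0.01130) = 1.014821
δ_res = (1.4 + 1000) × 1.014821 − 1000 = 1016.242 − 1000 = 16.24‰

16.2‰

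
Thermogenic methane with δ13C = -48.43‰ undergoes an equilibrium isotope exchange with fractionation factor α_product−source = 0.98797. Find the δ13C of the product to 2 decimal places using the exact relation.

δ_product = (δ_source + 1000)·α − 1000
δ_product = (-48.43 + 1000) × 0.98797 − 1000
δ_product = 940.123 − 1000 = -59.877‰

-59.88‰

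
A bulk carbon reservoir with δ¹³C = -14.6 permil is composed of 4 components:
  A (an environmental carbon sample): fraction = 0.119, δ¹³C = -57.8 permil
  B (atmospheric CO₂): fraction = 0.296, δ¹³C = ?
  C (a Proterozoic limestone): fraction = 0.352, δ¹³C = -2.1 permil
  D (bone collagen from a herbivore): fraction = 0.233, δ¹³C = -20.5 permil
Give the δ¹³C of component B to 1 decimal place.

Isotope mass balance: δ_bulk = Σ fᵢ·δᵢ.
-14.6 = 0.119×(-57.8) + 0.296×δ_B + 0.352×(-2.1) + 0.233×(-20.5)
0.296·δ_B = -14.6 − (-12.394) = -2.206
δ_B = -2.206 / 0.296 = -7.45 permil

-7.5 permil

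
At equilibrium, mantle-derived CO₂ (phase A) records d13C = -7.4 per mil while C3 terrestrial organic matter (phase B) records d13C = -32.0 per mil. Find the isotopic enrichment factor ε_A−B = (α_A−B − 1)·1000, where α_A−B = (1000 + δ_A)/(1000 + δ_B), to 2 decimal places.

α_A−B = (1000 + -7.4) / (1000 + -32.0) = 992.6 / 968.0 = 1.025413
ε_A−B = (1.025413 − 1) × 1000 = 25.413 per mil
(The approximation ε ≈ δ_A − δ_B would give 24.6 per mil.)

25.41 per mil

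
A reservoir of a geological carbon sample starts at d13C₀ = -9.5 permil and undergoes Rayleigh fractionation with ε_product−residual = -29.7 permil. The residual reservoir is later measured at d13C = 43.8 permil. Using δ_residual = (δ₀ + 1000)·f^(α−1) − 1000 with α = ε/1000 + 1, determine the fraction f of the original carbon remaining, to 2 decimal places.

0.17

α − 1 = ε/1000 = -0.0297
(δ_res + 1000)/(δ₀ + 1000) = (43.8 + 1000)/(-9.5 + 1000) = 1043.8/990.5 = 1.053811
f = 1.053811^(1/-0.0297) = exp(ln(1.053811)/-0.0297) = exp(0.05241/-0.0297)
f = exp(-1.7648) = 0.1712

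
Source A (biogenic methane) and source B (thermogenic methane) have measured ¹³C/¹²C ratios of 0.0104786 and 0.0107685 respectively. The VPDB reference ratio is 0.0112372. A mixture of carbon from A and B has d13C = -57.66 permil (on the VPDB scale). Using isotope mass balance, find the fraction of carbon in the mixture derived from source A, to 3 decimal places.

δ_A = (0.0104786/0.0112372 − 1)×1000 = (0.932492 − 1)×1000 = -67.508 permil
δ_B = (0.0107685/0.0112372 − 1)×1000 = (0.958290 − 1)×1000 = -41.710 permil
f_A = (δ_mix − δ_B)/(δ_A − δ_B) = (-57.66 − (-41.710))/(-67.508 − (-41.710))
f_A = -15.950 / -25.798 = 0.6183

0.618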